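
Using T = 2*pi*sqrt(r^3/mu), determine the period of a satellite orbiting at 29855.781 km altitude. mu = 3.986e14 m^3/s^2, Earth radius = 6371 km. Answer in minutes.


r = 36226.7810 km = 3.6226781e+07 m
T = 2*pi*sqrt(r^3/mu) = 2*pi*sqrt(4.7543291e+22 / 3.986e14)
T = 68620.8099 s = 1143.6802 min

1143.6802 minutes


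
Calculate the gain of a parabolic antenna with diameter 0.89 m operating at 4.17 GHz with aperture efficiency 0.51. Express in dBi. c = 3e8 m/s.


lambda = c/f = 3e8 / 4.17e+09 = 0.07194245 m
G = eta*(pi*D/lambda)^2 = 0.51*(pi*0.89/0.07194245)^2
G = 770.3348 (linear)
G = 10*log10(770.3348) = 28.8668 dBi

28.8668 dBi


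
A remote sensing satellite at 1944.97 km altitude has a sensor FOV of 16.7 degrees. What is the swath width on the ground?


FOV = 16.7 deg = 0.29147 rad
swath = 2 * alt * tan(FOV/2) = 2 * 1944.97 * tan(0.145735)
swath = 2 * 1944.97 * 0.1467756
swath = 570.9482 km

570.9482 km


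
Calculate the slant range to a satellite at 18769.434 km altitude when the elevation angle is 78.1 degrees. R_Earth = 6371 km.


h = 18769.434 km, el = 78.1 deg
d = -R_E*sin(el) + sqrt((R_E*sin(el))^2 + 2*R_E*h + h^2)
d = -6371.0000*sin(1.3631) + sqrt((6371.0000*0.978509)^2 + 2*6371.0000*18769.434 + 18769.434^2)
d = 18872.0050 km

18872.0050 km


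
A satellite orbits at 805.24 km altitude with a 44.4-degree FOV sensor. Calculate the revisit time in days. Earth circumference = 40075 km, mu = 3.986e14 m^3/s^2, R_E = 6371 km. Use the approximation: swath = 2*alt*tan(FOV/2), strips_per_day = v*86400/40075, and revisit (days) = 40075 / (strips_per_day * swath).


swath = 2*805.24*tan(0.3874631) = 657.2247 km
v = sqrt(mu/r) = 7452.8121 m/s = 7.4528 km/s
strips/day = v*86400/40075 = 7.4528*86400/40075 = 16.0679
coverage/day = strips * swath = 16.0679 * 657.2247 = 10560.2516 km
revisit = 40075 / 10560.2516 = 3.7949 days

3.7949 days


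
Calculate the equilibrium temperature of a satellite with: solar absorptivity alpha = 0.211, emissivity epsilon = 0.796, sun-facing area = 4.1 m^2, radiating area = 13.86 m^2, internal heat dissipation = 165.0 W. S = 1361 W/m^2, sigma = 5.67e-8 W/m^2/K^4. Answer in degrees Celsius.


Numerator = alpha*S*A_sun + Q_int = 0.211*1361*4.1 + 165.0 = 1342.4011 W
Denominator = eps*sigma*A_rad = 0.796*5.67e-8*13.86 = 6.2554615e-07 W/K^4
T^4 = 2.1459665e+09 K^4
T = 215.2315 K = -57.9185 C

-57.9185 degrees Celsius


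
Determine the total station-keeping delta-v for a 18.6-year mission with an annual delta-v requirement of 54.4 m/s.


dV = rate * years = 54.4 * 18.6
dV = 1011.8400 m/s

1011.8400 m/s


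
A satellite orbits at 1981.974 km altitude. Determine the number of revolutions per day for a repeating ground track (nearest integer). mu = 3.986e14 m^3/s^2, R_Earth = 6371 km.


r = 8.352974e+06 m
T = 2*pi*sqrt(r^3/mu) = 7597.5386 s = 126.6256 min
revs/day = 1440 / 126.6256 = 11.3721
Rounded: 11 revolutions per day

11 revolutions per day


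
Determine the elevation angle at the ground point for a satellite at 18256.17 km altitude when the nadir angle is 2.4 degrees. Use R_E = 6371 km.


r = R_E + alt = 24627.1700 km
Law of sines in the satellite / Earth-center / ground-point triangle:
  sin(nadir)/R_E = sin(90 + el)/r  =>  cos(el) = (r/R_E)*sin(nadir)
cos(el) = (24627.1700 / 6371.0000) * sin(2.4 deg) = 0.1618708
el = arccos(0.1618708) = 80.6845 deg
(Earth-central angle = 90 - nadir - el = 6.9155 deg)

80.6845 degrees


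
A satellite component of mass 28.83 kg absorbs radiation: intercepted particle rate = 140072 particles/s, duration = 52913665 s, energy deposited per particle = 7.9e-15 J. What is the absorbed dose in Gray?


Total energy deposited = rate * time * E_per
  = 140072 * 52913665 * 7.9e-15 = 0.05855261 J
Dose = E_total / mass = 0.05855261 / 28.83
Dose = 0.002030961 Gy

0.0020 Gy


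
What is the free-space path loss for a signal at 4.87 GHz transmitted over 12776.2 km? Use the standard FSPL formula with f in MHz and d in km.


f = 4.87 GHz = 4870.0000 MHz
d = 12776.2 km
FSPL = 32.44 + 20*log10(4870.0000) + 20*log10(12776.2)
FSPL = 32.44 + 73.7506 + 82.1280
FSPL = 188.3186 dB

188.3186 dB


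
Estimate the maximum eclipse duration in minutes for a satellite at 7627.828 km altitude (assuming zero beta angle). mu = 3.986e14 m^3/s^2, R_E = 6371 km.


r = 13998.8280 km
T = 274.7246 min
Eclipse fraction = arcsin(R_E/r)/pi = arcsin(6371.0000/13998.8280)/pi
= arcsin(0.4551095)/pi = 0.1503999
Eclipse duration = 0.1503999 * 274.7246 = 41.3185 min

41.3185 minutes


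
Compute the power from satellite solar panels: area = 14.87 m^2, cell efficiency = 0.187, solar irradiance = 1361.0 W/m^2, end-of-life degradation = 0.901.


P = area * eta * S * degradation
P = 14.87 * 0.187 * 1361.0 * 0.901
P = 3409.8517 W

3409.8517 W


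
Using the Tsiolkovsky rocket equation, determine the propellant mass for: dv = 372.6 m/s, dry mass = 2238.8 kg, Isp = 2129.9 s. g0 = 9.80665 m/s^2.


ve = Isp * g0 = 2129.9 * 9.80665 = 20887.183835 m/s
mass ratio = exp(dv/ve) = exp(372.6/20887.183835) = 1.01799875
m_prop = m_dry * (mr - 1) = 2238.8 * (1.01799875 - 1)
m_prop = 40.2956 kg

40.2956 kg


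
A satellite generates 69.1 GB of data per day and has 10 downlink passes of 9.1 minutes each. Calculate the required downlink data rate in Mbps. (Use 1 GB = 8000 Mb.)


total contact time = 10 * 9.1 * 60 = 5460.0000 s
data = 69.1 GB = 552800.0000 Mb
rate = 552800.0000 / 5460.0000 = 101.2454 Mbps

101.2454 Mbps


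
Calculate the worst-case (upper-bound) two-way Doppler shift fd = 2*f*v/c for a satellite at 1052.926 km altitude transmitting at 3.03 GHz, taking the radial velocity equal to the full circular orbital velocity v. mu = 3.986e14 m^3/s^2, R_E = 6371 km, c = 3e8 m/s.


r = 7.423926e+06 m
v = sqrt(mu/r) = 7327.4326 m/s (worst-case radial velocity)
f = 3.03 GHz = 3.03e+09 Hz
fd = 2*f*v/c = 2*3.03e+09*7327.4326/3.0e+08
fd = 148014.1377 Hz

148014.1377 Hz


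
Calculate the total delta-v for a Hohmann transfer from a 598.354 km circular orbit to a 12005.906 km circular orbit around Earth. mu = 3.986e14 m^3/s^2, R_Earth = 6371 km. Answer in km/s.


r1 = 6969.3540 km = 6.969354e+06 m
r2 = 18376.9060 km = 1.8376906e+07 m
dv1 = sqrt(mu/r1)*(sqrt(2*r2/(r1+r2)) - 1) = 1544.1957 m/s
dv2 = sqrt(mu/r2)*(1 - sqrt(2*r1/(r1+r2))) = 1203.5639 m/s
total dv = |dv1| + |dv2| = 1544.1957 + 1203.5639 = 2747.7597 m/s = 2.7478 km/s

2.7478 km/s


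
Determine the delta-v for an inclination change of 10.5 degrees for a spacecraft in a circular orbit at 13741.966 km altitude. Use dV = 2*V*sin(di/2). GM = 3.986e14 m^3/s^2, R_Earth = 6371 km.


r = 20112.9660 km = 2.0112966e+07 m
V = sqrt(mu/r) = 4451.7482 m/s
di = 10.5 deg = 0.1832596 rad
dV = 2*V*sin(di/2) = 2*4451.7482*sin(0.09162979)
dV = 814.6843 m/s = 0.8146843 km/s

0.8147 km/s


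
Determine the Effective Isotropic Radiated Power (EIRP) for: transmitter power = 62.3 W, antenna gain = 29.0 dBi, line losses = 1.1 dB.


Pt = 62.3 W = 17.9449 dBW
EIRP = Pt_dBW + Gt - losses = 17.9449 + 29.0 - 1.1 = 45.8449 dBW

45.8449 dBW


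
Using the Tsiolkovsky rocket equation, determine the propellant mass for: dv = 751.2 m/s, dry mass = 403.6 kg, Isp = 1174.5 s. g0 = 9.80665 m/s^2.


ve = Isp * g0 = 1174.5 * 9.80665 = 11517.910425 m/s
mass ratio = exp(dv/ve) = exp(751.2/11517.910425) = 1.06739400
m_prop = m_dry * (mr - 1) = 403.6 * (1.06739400 - 1)
m_prop = 27.2002 kg

27.2002 kg


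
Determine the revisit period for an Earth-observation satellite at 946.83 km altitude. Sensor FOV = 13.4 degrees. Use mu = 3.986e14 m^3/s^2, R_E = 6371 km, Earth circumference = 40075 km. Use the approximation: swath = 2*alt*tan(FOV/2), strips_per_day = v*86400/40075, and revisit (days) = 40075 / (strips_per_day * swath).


swath = 2*946.83*tan(0.1169371) = 222.4539 km
v = sqrt(mu/r) = 7380.3590 m/s = 7.3804 km/s
strips/day = v*86400/40075 = 7.3804*86400/40075 = 15.9117
coverage/day = strips * swath = 15.9117 * 222.4539 = 3539.6292 km
revisit = 40075 / 3539.6292 = 11.3218 days

11.3218 days


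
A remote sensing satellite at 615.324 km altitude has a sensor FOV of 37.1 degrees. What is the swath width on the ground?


FOV = 37.1 deg = 0.6475172 rad
swath = 2 * alt * tan(FOV/2) = 2 * 615.324 * tan(0.3237586)
swath = 2 * 615.324 * 0.335566
swath = 412.9636 km

412.9636 km


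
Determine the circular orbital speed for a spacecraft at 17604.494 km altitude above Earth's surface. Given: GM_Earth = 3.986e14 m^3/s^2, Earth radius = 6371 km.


r = R_E + alt = 6371.0 + 17604.494 = 23975.4940 km = 2.3975494e+07 m
v = sqrt(mu/r) = sqrt(3.986e14 / 2.3975494e+07) = 4077.4145 m/s = 4.0774 km/s

4.0774 km/s


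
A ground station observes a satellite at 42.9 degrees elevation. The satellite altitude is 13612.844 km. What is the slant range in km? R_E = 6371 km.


h = 13612.844 km, el = 42.9 deg
d = -R_E*sin(el) + sqrt((R_E*sin(el))^2 + 2*R_E*h + h^2)
d = -6371.0000*sin(0.7487462) + sqrt((6371.0000*0.6807209)^2 + 2*6371.0000*13612.844 + 13612.844^2)
d = 15094.3611 km

15094.3611 km


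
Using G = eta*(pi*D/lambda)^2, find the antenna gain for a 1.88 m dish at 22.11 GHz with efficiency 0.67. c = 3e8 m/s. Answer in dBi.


lambda = c/f = 3e8 / 2.211e+10 = 0.01356852 m
G = eta*(pi*D/lambda)^2 = 0.67*(pi*1.88/0.01356852)^2
G = 126947.8127 (linear)
G = 10*log10(126947.8127) = 51.0363 dBi

51.0363 dBi


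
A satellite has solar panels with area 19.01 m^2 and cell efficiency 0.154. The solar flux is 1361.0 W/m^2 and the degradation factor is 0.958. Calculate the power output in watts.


P = area * eta * S * degradation
P = 19.01 * 0.154 * 1361.0 * 0.958
P = 3817.0379 W

3817.0379 W


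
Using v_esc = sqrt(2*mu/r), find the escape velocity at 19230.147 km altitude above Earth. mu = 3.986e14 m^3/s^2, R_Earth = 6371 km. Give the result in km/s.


r = 6371.0 + 19230.147 = 25601.1470 km = 2.5601147e+07 m
v_esc = sqrt(2*mu/r) = sqrt(2*3.986e14 / 2.5601147e+07)
v_esc = 5580.2536 m/s = 5.5803 km/s

5.5803 km/s


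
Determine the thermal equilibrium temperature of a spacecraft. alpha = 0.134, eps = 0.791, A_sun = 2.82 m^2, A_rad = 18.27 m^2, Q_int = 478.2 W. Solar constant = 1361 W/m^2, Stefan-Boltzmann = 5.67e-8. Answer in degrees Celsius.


Numerator = alpha*S*A_sun + Q_int = 0.134*1361*2.82 + 478.2 = 992.4947 W
Denominator = eps*sigma*A_rad = 0.791*5.67e-8*18.27 = 8.1940402e-07 W/K^4
T^4 = 1.2112397e+09 K^4
T = 186.5553 K = -86.5947 C

-86.5947 degrees Celsius


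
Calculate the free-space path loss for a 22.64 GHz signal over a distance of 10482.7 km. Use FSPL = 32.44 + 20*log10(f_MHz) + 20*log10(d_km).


f = 22.64 GHz = 22640.0000 MHz
d = 10482.7 km
FSPL = 32.44 + 20*log10(22640.0000) + 20*log10(10482.7)
FSPL = 32.44 + 87.0975 + 80.4095
FSPL = 199.9470 dB

199.9470 dB


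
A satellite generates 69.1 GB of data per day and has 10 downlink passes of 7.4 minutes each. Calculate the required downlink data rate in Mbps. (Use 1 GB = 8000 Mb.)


total contact time = 10 * 7.4 * 60 = 4440.0000 s
data = 69.1 GB = 552800.0000 Mb
rate = 552800.0000 / 4440.0000 = 124.5045 Mbps

124.5045 Mbps


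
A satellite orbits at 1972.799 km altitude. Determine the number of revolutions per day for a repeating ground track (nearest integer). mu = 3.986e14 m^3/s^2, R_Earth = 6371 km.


r = 8.343799e+06 m
T = 2*pi*sqrt(r^3/mu) = 7585.0242 s = 126.4171 min
revs/day = 1440 / 126.4171 = 11.3909
Rounded: 11 revolutions per day

11 revolutions per day


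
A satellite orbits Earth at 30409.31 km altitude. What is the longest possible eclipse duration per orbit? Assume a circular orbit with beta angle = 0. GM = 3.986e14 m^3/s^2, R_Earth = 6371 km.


r = 36780.3100 km
T = 1169.9924 min
Eclipse fraction = arcsin(R_E/r)/pi = arcsin(6371.0000/36780.3100)/pi
= arcsin(0.1732177)/pi = 0.05541642
Eclipse duration = 0.05541642 * 1169.9924 = 64.8368 min

64.8368 minutes


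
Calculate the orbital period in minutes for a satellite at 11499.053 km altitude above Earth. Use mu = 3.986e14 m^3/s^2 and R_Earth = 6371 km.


r = 17870.0530 km = 1.7870053e+07 m
T = 2*pi*sqrt(r^3/mu) = 2*pi*sqrt(5.7066012e+21 / 3.986e14)
T = 23773.8754 s = 396.2313 min

396.2313 minutes


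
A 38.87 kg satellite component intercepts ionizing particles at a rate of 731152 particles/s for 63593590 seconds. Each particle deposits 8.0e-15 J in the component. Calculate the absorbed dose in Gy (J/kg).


Total energy deposited = rate * time * E_per
  = 731152 * 63593590 * 8.0e-15 = 0.3719726 J
Dose = E_total / mass = 0.3719726 / 38.87
Dose = 0.009569659 Gy

0.0096 Gy


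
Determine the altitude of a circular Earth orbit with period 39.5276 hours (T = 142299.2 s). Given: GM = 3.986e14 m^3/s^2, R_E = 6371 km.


T = 142299.2 s
r = (mu*T^2/(4*pi^2))^(1/3) = (3.986e14 * 142299.2^2 / (4*pi^2))^(1/3)
r = 5.8910697e+07 m = 58910.6966 km
alt = r - R_E = 58910.6966 - 6371 = 52539.6966 km

52539.6966 km


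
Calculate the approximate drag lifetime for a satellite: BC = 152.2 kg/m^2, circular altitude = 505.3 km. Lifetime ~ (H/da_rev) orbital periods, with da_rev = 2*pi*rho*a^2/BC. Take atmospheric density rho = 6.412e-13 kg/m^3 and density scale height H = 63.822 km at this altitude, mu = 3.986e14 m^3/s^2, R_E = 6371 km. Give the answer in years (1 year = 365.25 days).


a = R_E + alt = 6876.3000 km = 6.8763e+06 m
da_rev = 2*pi*rho*a^2/BC = 2*pi*6.412e-13*(6.8763e+06)^2/152.2 = 1.251608 m per revolution
N = H/da_rev = 63822.0000 m / 1.251608 m = 50992.0003 revolutions
P = 2*pi*sqrt(a^3/mu) = 5674.7070 s
lifetime = N*P = 50992.0003 * 5674.7070 = 2.8936466e+08 s = 3349.1280 days
years = 3349.1280 / 365.25 = 9.1694 years

9.1694 years


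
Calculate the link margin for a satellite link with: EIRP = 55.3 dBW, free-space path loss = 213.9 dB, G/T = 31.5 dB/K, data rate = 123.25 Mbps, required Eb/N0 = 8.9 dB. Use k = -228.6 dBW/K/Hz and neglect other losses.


C/N0 = EIRP - FSPL + G/T - k = 55.3 - 213.9 + 31.5 - (-228.6)
C/N0 = 101.5000 dB-Hz
R_b = 123.25 Mbps = 1.2325e+08 bps -> 10*log10(R_b) = 80.9079 dB-Hz
Eb/N0 = C/N0 - 10*log10(R_b) = 101.5000 - 80.9079 = 20.5921 dB
Margin = Eb/N0 - Eb/N0_req = 20.5921 - 8.9 = 11.6921 dB (link closes)

11.6921 dB


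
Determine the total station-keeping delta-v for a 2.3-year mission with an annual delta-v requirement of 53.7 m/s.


dV = rate * years = 53.7 * 2.3
dV = 123.5100 m/s

123.5100 m/s


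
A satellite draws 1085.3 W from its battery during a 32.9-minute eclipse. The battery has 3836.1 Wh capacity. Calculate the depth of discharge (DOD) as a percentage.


E_used = P * t / 60 = 1085.3 * 32.9 / 60 = 595.1062 Wh
DOD = E_used / E_total * 100 = 595.1062 / 3836.1 * 100
DOD = 15.5133 %

15.5133 %


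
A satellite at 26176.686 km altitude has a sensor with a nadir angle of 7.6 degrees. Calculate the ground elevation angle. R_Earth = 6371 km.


r = R_E + alt = 32547.6860 km
Law of sines in the satellite / Earth-center / ground-point triangle:
  sin(nadir)/R_E = sin(90 + el)/r  =>  cos(el) = (r/R_E)*sin(nadir)
cos(el) = (32547.6860 / 6371.0000) * sin(7.6 deg) = 0.6756615
el = arccos(0.6756615) = 47.4945 deg
(Earth-central angle = 90 - nadir - el = 34.9055 deg)

47.4945 degrees


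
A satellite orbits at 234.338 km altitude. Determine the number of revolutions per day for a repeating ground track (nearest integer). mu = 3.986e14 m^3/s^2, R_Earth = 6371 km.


r = 6.605338e+06 m
T = 2*pi*sqrt(r^3/mu) = 5342.6139 s = 89.0436 min
revs/day = 1440 / 89.0436 = 16.1719
Rounded: 16 revolutions per day

16 revolutions per day


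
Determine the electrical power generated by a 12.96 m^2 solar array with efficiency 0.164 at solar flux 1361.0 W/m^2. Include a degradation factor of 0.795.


P = area * eta * S * degradation
P = 12.96 * 0.164 * 1361.0 * 0.795
P = 2299.7155 W

2299.7155 W


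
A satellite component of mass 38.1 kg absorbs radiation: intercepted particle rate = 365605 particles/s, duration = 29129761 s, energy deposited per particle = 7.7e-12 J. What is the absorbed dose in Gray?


Total energy deposited = rate * time * E_per
  = 365605 * 29129761 * 7.7e-12 = 82.0049 J
Dose = E_total / mass = 82.0049 / 38.1
Dose = 2.1524 Gy

2.1524 Gy


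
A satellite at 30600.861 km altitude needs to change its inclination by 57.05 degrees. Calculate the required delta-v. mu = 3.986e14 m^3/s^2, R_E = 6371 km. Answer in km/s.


r = 36971.8610 km = 3.6971861e+07 m
V = sqrt(mu/r) = 3283.4695 m/s
di = 57.05 deg = 0.9957103 rad
dV = 2*V*sin(di/2) = 2*3283.4695*sin(0.4978552)
dV = 3135.9903 m/s = 3.1360 km/s

3.1360 km/s


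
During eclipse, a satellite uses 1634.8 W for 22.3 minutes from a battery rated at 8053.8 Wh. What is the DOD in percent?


E_used = P * t / 60 = 1634.8 * 22.3 / 60 = 607.6007 Wh
DOD = E_used / E_total * 100 = 607.6007 / 8053.8 * 100
DOD = 7.5443 %

7.5443 %


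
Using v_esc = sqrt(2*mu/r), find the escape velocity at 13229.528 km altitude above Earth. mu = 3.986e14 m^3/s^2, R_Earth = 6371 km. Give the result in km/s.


r = 6371.0 + 13229.528 = 19600.5280 km = 1.9600528e+07 m
v_esc = sqrt(2*mu/r) = sqrt(2*3.986e14 / 1.9600528e+07)
v_esc = 6377.4896 m/s = 6.3775 km/s

6.3775 km/s


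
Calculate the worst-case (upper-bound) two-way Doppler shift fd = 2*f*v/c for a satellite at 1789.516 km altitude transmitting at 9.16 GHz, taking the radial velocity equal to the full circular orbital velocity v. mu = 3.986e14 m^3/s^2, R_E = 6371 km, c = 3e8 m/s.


r = 8.160516e+06 m
v = sqrt(mu/r) = 6988.9163 m/s (worst-case radial velocity)
f = 9.16 GHz = 9.16e+09 Hz
fd = 2*f*v/c = 2*9.16e+09*6988.9163/3.0e+08
fd = 426789.8196 Hz

426789.8196 Hz


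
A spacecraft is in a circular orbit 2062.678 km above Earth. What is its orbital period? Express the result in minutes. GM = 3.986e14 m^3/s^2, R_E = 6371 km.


r = 8433.6780 km = 8.433678e+06 m
T = 2*pi*sqrt(r^3/mu) = 2*pi*sqrt(5.9986158e+20 / 3.986e14)
T = 7707.9119 s = 128.4652 min

128.4652 minutes


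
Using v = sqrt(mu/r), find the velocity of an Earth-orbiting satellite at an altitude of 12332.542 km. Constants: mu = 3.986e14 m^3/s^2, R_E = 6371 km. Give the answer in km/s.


r = R_E + alt = 6371.0 + 12332.542 = 18703.5420 km = 1.8703542e+07 m
v = sqrt(mu/r) = sqrt(3.986e14 / 1.8703542e+07) = 4616.4349 m/s = 4.6164 km/s

4.6164 km/s


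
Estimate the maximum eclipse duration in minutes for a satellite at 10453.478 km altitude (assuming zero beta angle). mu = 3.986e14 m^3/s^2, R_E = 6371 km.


r = 16824.4780 km
T = 361.9698 min
Eclipse fraction = arcsin(R_E/r)/pi = arcsin(6371.0000/16824.4780)/pi
= arcsin(0.3786745)/pi = 0.12362
Eclipse duration = 0.12362 * 361.9698 = 44.7467 min

44.7467 minutes


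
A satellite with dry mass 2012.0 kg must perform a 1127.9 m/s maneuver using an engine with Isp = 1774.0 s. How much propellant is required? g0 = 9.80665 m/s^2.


ve = Isp * g0 = 1774.0 * 9.80665 = 17396.997100 m/s
mass ratio = exp(dv/ve) = exp(1127.9/17396.997100) = 1.06698085
m_prop = m_dry * (mr - 1) = 2012.0 * (1.06698085 - 1)
m_prop = 134.7655 kg

134.7655 kg


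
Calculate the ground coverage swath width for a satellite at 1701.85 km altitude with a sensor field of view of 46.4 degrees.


FOV = 46.4 deg = 0.8098328 rad
swath = 2 * alt * tan(FOV/2) = 2 * 1701.85 * tan(0.4049164)
swath = 2 * 1701.85 * 0.4286005
swath = 1458.8277 km

1458.8277 km


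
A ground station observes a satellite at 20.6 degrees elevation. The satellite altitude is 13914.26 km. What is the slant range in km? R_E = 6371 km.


h = 13914.26 km, el = 20.6 deg
d = -R_E*sin(el) + sqrt((R_E*sin(el))^2 + 2*R_E*h + h^2)
d = -6371.0000*sin(0.3595378) + sqrt((6371.0000*0.3518416)^2 + 2*6371.0000*13914.26 + 13914.26^2)
d = 17147.2494 km

17147.2494 km


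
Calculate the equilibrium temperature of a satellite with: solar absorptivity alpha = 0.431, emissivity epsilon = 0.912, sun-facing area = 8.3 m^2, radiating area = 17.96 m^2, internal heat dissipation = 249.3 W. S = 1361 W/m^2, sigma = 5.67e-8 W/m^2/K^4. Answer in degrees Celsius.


Numerator = alpha*S*A_sun + Q_int = 0.431*1361*8.3 + 249.3 = 5118.0053 W
Denominator = eps*sigma*A_rad = 0.912*5.67e-8*17.96 = 9.2871878e-07 W/K^4
T^4 = 5.5108235e+09 K^4
T = 272.4609 K = -0.6891385 C

-0.6891 degrees Celsius


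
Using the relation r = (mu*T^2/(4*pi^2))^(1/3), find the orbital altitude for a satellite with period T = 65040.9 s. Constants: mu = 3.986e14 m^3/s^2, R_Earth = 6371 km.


T = 65040.9 s
r = (mu*T^2/(4*pi^2))^(1/3) = (3.986e14 * 65040.9^2 / (4*pi^2))^(1/3)
r = 3.495561e+07 m = 34955.6096 km
alt = r - R_E = 34955.6096 - 6371 = 28584.6096 km

28584.6096 km


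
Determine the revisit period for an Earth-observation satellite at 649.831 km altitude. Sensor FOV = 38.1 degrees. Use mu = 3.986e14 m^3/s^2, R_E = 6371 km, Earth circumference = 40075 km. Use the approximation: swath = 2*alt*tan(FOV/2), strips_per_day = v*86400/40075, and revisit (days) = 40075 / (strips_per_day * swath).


swath = 2*649.831*tan(0.3324852) = 448.7785 km
v = sqrt(mu/r) = 7534.8461 m/s = 7.5348 km/s
strips/day = v*86400/40075 = 7.5348*86400/40075 = 16.2448
coverage/day = strips * swath = 16.2448 * 448.7785 = 7290.3214 km
revisit = 40075 / 7290.3214 = 5.4970 days

5.4970 days


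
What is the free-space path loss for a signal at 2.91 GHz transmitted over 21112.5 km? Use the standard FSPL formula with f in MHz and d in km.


f = 2.91 GHz = 2910.0000 MHz
d = 21112.5 km
FSPL = 32.44 + 20*log10(2910.0000) + 20*log10(21112.5)
FSPL = 32.44 + 69.2779 + 86.4908
FSPL = 188.2087 dB

188.2087 dB


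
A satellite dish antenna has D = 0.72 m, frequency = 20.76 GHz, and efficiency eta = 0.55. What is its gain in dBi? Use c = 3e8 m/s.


lambda = c/f = 3e8 / 2.076e+10 = 0.01445087 m
G = eta*(pi*D/lambda)^2 = 0.55*(pi*0.72/0.01445087)^2
G = 13475.3364 (linear)
G = 10*log10(13475.3364) = 41.2954 dBi

41.2954 dBi


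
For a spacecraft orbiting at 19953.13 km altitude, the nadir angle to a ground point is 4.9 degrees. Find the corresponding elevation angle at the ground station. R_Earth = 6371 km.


r = R_E + alt = 26324.1300 km
Law of sines in the satellite / Earth-center / ground-point triangle:
  sin(nadir)/R_E = sin(90 + el)/r  =>  cos(el) = (r/R_E)*sin(nadir)
cos(el) = (26324.1300 / 6371.0000) * sin(4.9 deg) = 0.3529314
el = arccos(0.3529314) = 69.3333 deg
(Earth-central angle = 90 - nadir - el = 15.7667 deg)

69.3333 degrees


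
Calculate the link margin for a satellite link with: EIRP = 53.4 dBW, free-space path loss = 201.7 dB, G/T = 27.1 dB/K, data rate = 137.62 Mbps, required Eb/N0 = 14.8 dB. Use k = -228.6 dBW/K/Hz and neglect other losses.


C/N0 = EIRP - FSPL + G/T - k = 53.4 - 201.7 + 27.1 - (-228.6)
C/N0 = 107.4000 dB-Hz
R_b = 137.62 Mbps = 1.3762e+08 bps -> 10*log10(R_b) = 81.3868 dB-Hz
Eb/N0 = C/N0 - 10*log10(R_b) = 107.4000 - 81.3868 = 26.0132 dB
Margin = Eb/N0 - Eb/N0_req = 26.0132 - 14.8 = 11.2132 dB (link closes)

11.2132 dB


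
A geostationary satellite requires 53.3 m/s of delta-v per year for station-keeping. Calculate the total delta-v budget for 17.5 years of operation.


dV = rate * years = 53.3 * 17.5
dV = 932.7500 m/s

932.7500 m/s


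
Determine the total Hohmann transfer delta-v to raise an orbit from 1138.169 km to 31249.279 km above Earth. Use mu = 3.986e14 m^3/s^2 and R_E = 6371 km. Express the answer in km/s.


r1 = 7509.1690 km = 7.509169e+06 m
r2 = 37620.2790 km = 3.7620279e+07 m
dv1 = sqrt(mu/r1)*(sqrt(2*r2/(r1+r2)) - 1) = 2121.6564 m/s
dv2 = sqrt(mu/r2)*(1 - sqrt(2*r1/(r1+r2))) = 1377.2964 m/s
total dv = |dv1| + |dv2| = 2121.6564 + 1377.2964 = 3498.9528 m/s = 3.4990 km/s

3.4990 km/s


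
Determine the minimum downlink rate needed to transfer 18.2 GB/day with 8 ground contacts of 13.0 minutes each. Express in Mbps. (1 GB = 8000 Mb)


total contact time = 8 * 13.0 * 60 = 6240.0000 s
data = 18.2 GB = 145600.0000 Mb
rate = 145600.0000 / 6240.0000 = 23.3333 Mbps

23.3333 Mbps


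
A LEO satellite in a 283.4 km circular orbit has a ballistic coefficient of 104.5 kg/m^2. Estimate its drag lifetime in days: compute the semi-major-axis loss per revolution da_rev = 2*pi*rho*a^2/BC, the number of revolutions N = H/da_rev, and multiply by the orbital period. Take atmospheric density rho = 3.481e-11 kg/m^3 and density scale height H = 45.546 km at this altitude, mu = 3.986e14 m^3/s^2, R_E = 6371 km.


a = R_E + alt = 6654.4000 km = 6.6544e+06 m
da_rev = 2*pi*rho*a^2/BC = 2*pi*3.481e-11*(6.6544e+06)^2/104.5 = 92.679868 m per revolution
N = H/da_rev = 45546.0000 m / 92.679868 m = 491.4336 revolutions
P = 2*pi*sqrt(a^3/mu) = 5402.2487 s
lifetime = N*P = 491.4336 * 5402.2487 = 2.6548465e+06 s = 30.7274 days

30.7274 days


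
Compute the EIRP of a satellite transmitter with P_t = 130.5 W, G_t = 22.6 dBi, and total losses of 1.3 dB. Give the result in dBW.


Pt = 130.5 W = 21.1561 dBW
EIRP = Pt_dBW + Gt - losses = 21.1561 + 22.6 - 1.3 = 42.4561 dBW

42.4561 dBW


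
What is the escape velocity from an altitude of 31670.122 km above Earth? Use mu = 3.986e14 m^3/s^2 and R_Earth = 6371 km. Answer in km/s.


r = 6371.0 + 31670.122 = 38041.1220 km = 3.8041122e+07 m
v_esc = sqrt(2*mu/r) = sqrt(2*3.986e14 / 3.8041122e+07)
v_esc = 4577.8018 m/s = 4.5778 km/s

4.5778 km/s


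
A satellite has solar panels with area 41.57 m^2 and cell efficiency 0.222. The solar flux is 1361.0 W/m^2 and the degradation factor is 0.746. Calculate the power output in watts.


P = area * eta * S * degradation
P = 41.57 * 0.222 * 1361.0 * 0.746
P = 9369.7920 W

9369.7920 W


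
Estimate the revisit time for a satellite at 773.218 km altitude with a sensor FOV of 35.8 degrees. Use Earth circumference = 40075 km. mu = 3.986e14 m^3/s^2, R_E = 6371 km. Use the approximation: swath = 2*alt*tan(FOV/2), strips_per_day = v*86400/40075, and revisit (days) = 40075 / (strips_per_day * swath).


swath = 2*773.218*tan(0.3124139) = 499.4852 km
v = sqrt(mu/r) = 7469.4960 m/s = 7.4695 km/s
strips/day = v*86400/40075 = 7.4695*86400/40075 = 16.1039
coverage/day = strips * swath = 16.1039 * 499.4852 = 8043.6682 km
revisit = 40075 / 8043.6682 = 4.9822 days

4.9822 days


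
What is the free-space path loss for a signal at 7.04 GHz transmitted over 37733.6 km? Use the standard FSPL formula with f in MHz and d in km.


f = 7.04 GHz = 7040.0000 MHz
d = 37733.6 km
FSPL = 32.44 + 20*log10(7040.0000) + 20*log10(37733.6)
FSPL = 32.44 + 76.9515 + 91.5346
FSPL = 200.9260 dB

200.9260 dB


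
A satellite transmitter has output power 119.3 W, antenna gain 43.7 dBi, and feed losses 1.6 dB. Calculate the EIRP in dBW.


Pt = 119.3 W = 20.7664 dBW
EIRP = Pt_dBW + Gt - losses = 20.7664 + 43.7 - 1.6 = 62.8664 dBW

62.8664 dBW


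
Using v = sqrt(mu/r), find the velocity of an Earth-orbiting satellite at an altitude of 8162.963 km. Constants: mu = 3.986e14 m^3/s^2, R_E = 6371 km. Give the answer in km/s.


r = R_E + alt = 6371.0 + 8162.963 = 14533.9630 km = 1.4533963e+07 m
v = sqrt(mu/r) = sqrt(3.986e14 / 1.4533963e+07) = 5236.9282 m/s = 5.2369 km/s

5.2369 km/s


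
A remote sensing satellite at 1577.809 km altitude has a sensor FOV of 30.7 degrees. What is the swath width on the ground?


FOV = 30.7 deg = 0.5358161 rad
swath = 2 * alt * tan(FOV/2) = 2 * 1577.809 * tan(0.267908)
swath = 2 * 1577.809 * 0.2745072
swath = 866.2400 km

866.2400 km


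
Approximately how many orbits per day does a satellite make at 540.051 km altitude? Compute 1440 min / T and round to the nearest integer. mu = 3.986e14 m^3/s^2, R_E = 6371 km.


r = 6.911051e+06 m
T = 2*pi*sqrt(r^3/mu) = 5717.7790 s = 95.2963 min
revs/day = 1440 / 95.2963 = 15.1108
Rounded: 15 revolutions per day

15 revolutions per day


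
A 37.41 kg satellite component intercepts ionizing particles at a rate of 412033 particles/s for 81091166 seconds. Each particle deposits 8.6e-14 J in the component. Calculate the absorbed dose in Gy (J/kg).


Total energy deposited = rate * time * E_per
  = 412033 * 81091166 * 8.6e-14 = 2.8735 J
Dose = E_total / mass = 2.8735 / 37.41
Dose = 0.07680974 Gy

0.0768 Gy


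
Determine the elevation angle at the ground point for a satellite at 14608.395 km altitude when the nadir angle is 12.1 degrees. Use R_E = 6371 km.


r = R_E + alt = 20979.3950 km
Law of sines in the satellite / Earth-center / ground-point triangle:
  sin(nadir)/R_E = sin(90 + el)/r  =>  cos(el) = (r/R_E)*sin(nadir)
cos(el) = (20979.3950 / 6371.0000) * sin(12.1 deg) = 0.6902638
el = arccos(0.6902638) = 46.3490 deg
(Earth-central angle = 90 - nadir - el = 31.5510 deg)

46.3490 degrees


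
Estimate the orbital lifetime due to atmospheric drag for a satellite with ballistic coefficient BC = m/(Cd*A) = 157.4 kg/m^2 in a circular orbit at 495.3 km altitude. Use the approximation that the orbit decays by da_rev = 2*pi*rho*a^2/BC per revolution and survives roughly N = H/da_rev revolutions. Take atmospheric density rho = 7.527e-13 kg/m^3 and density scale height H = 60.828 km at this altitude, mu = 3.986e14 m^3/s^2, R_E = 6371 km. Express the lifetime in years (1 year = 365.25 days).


a = R_E + alt = 6866.3000 km = 6.8663e+06 m
da_rev = 2*pi*rho*a^2/BC = 2*pi*7.527e-13*(6.8663e+06)^2/157.4 = 1.416585 m per revolution
N = H/da_rev = 60828.0000 m / 1.416585 m = 42939.8904 revolutions
P = 2*pi*sqrt(a^3/mu) = 5662.3327 s
lifetime = N*P = 42939.8904 * 5662.3327 = 2.4313995e+08 s = 2814.1197 days
years = 2814.1197 / 365.25 = 7.7046 years

7.7046 years


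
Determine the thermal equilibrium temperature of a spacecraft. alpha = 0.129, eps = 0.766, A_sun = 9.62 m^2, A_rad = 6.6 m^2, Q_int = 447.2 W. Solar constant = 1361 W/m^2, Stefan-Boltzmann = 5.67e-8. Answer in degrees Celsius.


Numerator = alpha*S*A_sun + Q_int = 0.129*1361*9.62 + 447.2 = 2136.1738 W
Denominator = eps*sigma*A_rad = 0.766*5.67e-8*6.6 = 2.8665252e-07 W/K^4
T^4 = 7.4521368e+09 K^4
T = 293.8125 K = 20.6625 C

20.6625 degrees Celsius


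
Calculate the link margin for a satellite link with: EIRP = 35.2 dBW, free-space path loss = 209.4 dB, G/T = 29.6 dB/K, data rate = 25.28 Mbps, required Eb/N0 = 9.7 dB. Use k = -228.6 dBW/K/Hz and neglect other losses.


C/N0 = EIRP - FSPL + G/T - k = 35.2 - 209.4 + 29.6 - (-228.6)
C/N0 = 84.0000 dB-Hz
R_b = 25.28 Mbps = 2.528e+07 bps -> 10*log10(R_b) = 74.0278 dB-Hz
Eb/N0 = C/N0 - 10*log10(R_b) = 84.0000 - 74.0278 = 9.9722 dB
Margin = Eb/N0 - Eb/N0_req = 9.9722 - 9.7 = 0.2722293 dB (link closes)

0.2722 dB


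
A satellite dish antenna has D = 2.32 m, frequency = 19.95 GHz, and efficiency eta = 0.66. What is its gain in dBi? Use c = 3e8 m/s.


lambda = c/f = 3e8 / 1.995e+10 = 0.01503759 m
G = eta*(pi*D/lambda)^2 = 0.66*(pi*2.32/0.01503759)^2
G = 155046.8478 (linear)
G = 10*log10(155046.8478) = 51.9046 dBi

51.9046 dBi


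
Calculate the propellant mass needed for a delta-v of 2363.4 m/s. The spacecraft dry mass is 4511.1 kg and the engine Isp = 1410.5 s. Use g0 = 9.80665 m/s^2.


ve = Isp * g0 = 1410.5 * 9.80665 = 13832.279825 m/s
mass ratio = exp(dv/ve) = exp(2363.4/13832.279825) = 1.18632608
m_prop = m_dry * (mr - 1) = 4511.1 * (1.18632608 - 1)
m_prop = 840.5356 kg

840.5356 kg


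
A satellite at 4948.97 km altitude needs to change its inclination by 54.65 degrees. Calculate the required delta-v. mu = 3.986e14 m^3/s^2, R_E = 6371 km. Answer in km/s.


r = 11319.9700 km = 1.131997e+07 m
V = sqrt(mu/r) = 5933.9791 m/s
di = 54.65 deg = 0.9538224 rad
dV = 2*V*sin(di/2) = 2*5933.9791*sin(0.4769112)
dV = 5447.8348 m/s = 5.4478 km/s

5.4478 km/s


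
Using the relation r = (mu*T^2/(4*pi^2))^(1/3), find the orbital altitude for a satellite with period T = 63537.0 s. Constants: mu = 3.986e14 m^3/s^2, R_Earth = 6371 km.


T = 63537.0 s
r = (mu*T^2/(4*pi^2))^(1/3) = (3.986e14 * 63537.0^2 / (4*pi^2))^(1/3)
r = 3.4414674e+07 m = 34414.6737 km
alt = r - R_E = 34414.6737 - 6371 = 28043.6737 km

28043.6737 km


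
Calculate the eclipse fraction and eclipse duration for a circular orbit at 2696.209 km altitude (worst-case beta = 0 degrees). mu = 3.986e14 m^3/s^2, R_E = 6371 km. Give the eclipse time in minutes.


r = 9067.2090 km
T = 143.2090 min
Eclipse fraction = arcsin(R_E/r)/pi = arcsin(6371.0000/9067.2090)/pi
= arcsin(0.7026418)/pi = 0.2479963
Eclipse duration = 0.2479963 * 143.2090 = 35.5153 min

35.5153 minutes


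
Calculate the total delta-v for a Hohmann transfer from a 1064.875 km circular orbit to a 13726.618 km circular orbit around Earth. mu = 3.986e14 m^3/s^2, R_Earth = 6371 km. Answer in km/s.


r1 = 7435.8750 km = 7.435875e+06 m
r2 = 20097.6180 km = 2.0097618e+07 m
dv1 = sqrt(mu/r1)*(sqrt(2*r2/(r1+r2)) - 1) = 1524.7079 m/s
dv2 = sqrt(mu/r2)*(1 - sqrt(2*r1/(r1+r2))) = 1180.4422 m/s
total dv = |dv1| + |dv2| = 1524.7079 + 1180.4422 = 2705.1500 m/s = 2.7052 km/s

2.7052 km/s


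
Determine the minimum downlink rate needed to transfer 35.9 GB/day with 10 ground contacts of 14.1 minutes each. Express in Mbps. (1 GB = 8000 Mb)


total contact time = 10 * 14.1 * 60 = 8460.0000 s
data = 35.9 GB = 287200.0000 Mb
rate = 287200.0000 / 8460.0000 = 33.9480 Mbps

33.9480 Mbps


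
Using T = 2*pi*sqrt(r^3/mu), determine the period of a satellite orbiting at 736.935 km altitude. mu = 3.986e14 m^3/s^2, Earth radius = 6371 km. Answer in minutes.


r = 7107.9350 km = 7.107935e+06 m
T = 2*pi*sqrt(r^3/mu) = 2*pi*sqrt(3.5911235e+20 / 3.986e14)
T = 5963.8456 s = 99.3974 min

99.3974 minutes


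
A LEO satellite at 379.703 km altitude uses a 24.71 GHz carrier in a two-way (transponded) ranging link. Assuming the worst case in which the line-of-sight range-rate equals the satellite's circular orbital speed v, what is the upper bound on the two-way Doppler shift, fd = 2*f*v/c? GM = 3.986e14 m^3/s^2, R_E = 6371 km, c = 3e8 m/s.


r = 6.750703e+06 m
v = sqrt(mu/r) = 7684.1201 m/s (worst-case radial velocity)
f = 24.71 GHz = 2.471e+10 Hz
fd = 2*f*v/c = 2*2.471e+10*7684.1201/3.0e+08
fd = 1.2658307e+06 Hz

1.2658e+06 Hz


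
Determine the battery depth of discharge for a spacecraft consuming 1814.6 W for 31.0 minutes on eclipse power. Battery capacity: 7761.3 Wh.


E_used = P * t / 60 = 1814.6 * 31.0 / 60 = 937.5433 Wh
DOD = E_used / E_total * 100 = 937.5433 / 7761.3 * 100
DOD = 12.0797 %

12.0797 %


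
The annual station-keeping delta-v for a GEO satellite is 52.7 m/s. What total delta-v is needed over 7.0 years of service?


dV = rate * years = 52.7 * 7.0
dV = 368.9000 m/s

368.9000 m/s


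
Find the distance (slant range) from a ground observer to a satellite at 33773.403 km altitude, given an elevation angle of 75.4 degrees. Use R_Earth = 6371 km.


h = 33773.403 km, el = 75.4 deg
d = -R_E*sin(el) + sqrt((R_E*sin(el))^2 + 2*R_E*h + h^2)
d = -6371.0000*sin(1.3160) + sqrt((6371.0000*0.9677092)^2 + 2*6371.0000*33773.403 + 33773.403^2)
d = 33946.9932 km

33946.9932 km


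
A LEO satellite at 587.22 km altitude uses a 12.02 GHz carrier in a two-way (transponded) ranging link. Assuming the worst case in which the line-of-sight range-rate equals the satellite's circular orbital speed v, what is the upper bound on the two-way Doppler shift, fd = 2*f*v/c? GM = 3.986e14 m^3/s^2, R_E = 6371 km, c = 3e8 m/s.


r = 6.95822e+06 m
v = sqrt(mu/r) = 7568.6700 m/s (worst-case radial velocity)
f = 12.02 GHz = 1.202e+10 Hz
fd = 2*f*v/c = 2*1.202e+10*7568.6700/3.0e+08
fd = 606502.7549 Hz

606502.7549 Hz


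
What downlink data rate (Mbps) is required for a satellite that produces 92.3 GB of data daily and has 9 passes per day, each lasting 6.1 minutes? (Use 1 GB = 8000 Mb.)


total contact time = 9 * 6.1 * 60 = 3294.0000 s
data = 92.3 GB = 738400.0000 Mb
rate = 738400.0000 / 3294.0000 = 224.1651 Mbps

224.1651 Mbps


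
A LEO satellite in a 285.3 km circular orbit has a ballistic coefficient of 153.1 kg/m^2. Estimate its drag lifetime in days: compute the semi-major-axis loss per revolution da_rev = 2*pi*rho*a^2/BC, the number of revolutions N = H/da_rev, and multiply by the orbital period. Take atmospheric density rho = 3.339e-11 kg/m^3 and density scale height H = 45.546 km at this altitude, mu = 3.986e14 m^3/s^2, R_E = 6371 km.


a = R_E + alt = 6656.3000 km = 6.6563e+06 m
da_rev = 2*pi*rho*a^2/BC = 2*pi*3.339e-11*(6.6563e+06)^2/153.1 = 60.713724 m per revolution
N = H/da_rev = 45546.0000 m / 60.713724 m = 750.1764 revolutions
P = 2*pi*sqrt(a^3/mu) = 5404.5626 s
lifetime = N*P = 750.1764 * 5404.5626 = 4.0543751e+06 s = 46.9256 days

46.9256 days


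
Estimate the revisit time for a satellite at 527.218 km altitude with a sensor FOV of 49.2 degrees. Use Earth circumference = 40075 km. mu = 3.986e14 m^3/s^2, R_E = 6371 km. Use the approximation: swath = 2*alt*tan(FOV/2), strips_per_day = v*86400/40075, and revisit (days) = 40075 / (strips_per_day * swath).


swath = 2*527.218*tan(0.429351) = 482.7585 km
v = sqrt(mu/r) = 7601.5156 m/s = 7.6015 km/s
strips/day = v*86400/40075 = 7.6015*86400/40075 = 16.3885
coverage/day = strips * swath = 16.3885 * 482.7585 = 7911.7093 km
revisit = 40075 / 7911.7093 = 5.0653 days

5.0653 days


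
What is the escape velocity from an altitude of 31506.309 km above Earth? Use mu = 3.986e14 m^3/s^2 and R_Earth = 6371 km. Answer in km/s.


r = 6371.0 + 31506.309 = 37877.3090 km = 3.7877309e+07 m
v_esc = sqrt(2*mu/r) = sqrt(2*3.986e14 / 3.7877309e+07)
v_esc = 4587.6902 m/s = 4.5877 km/s

4.5877 km/s


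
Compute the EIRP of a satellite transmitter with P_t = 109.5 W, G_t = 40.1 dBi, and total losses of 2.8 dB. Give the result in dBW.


Pt = 109.5 W = 20.3941 dBW
EIRP = Pt_dBW + Gt - losses = 20.3941 + 40.1 - 2.8 = 57.6941 dBW

57.6941 dBW


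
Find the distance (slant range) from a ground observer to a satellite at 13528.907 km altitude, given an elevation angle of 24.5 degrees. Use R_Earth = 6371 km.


h = 13528.907 km, el = 24.5 deg
d = -R_E*sin(el) + sqrt((R_E*sin(el))^2 + 2*R_E*h + h^2)
d = -6371.0000*sin(0.4276057) + sqrt((6371.0000*0.4146932)^2 + 2*6371.0000*13528.907 + 13528.907^2)
d = 16394.7138 km

16394.7138 km


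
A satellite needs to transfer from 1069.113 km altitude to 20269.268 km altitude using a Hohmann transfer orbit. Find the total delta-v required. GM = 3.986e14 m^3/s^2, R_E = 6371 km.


r1 = 7440.1130 km = 7.440113e+06 m
r2 = 26640.2680 km = 2.6640268e+07 m
dv1 = sqrt(mu/r1)*(sqrt(2*r2/(r1+r2)) - 1) = 1832.4361 m/s
dv2 = sqrt(mu/r2)*(1 - sqrt(2*r1/(r1+r2))) = 1312.1675 m/s
total dv = |dv1| + |dv2| = 1832.4361 + 1312.1675 = 3144.6036 m/s = 3.1446 km/s

3.1446 km/s


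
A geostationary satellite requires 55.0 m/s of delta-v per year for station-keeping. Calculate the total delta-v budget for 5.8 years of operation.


dV = rate * years = 55.0 * 5.8
dV = 319.0000 m/s

319.0000 m/s


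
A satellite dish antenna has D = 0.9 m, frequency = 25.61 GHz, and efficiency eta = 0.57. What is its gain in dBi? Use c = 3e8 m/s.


lambda = c/f = 3e8 / 2.561e+10 = 0.01171417 m
G = eta*(pi*D/lambda)^2 = 0.57*(pi*0.9/0.01171417)^2
G = 33207.5066 (linear)
G = 10*log10(33207.5066) = 45.2124 dBi

45.2124 dBi


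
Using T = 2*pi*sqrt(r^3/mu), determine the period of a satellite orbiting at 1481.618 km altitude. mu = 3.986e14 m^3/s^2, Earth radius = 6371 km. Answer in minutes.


r = 7852.6180 km = 7.852618e+06 m
T = 2*pi*sqrt(r^3/mu) = 2*pi*sqrt(4.8422077e+20 / 3.986e14)
T = 6925.2097 s = 115.4202 min

115.4202 minutes


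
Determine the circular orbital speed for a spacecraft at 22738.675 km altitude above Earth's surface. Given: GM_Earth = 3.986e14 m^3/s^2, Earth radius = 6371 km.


r = R_E + alt = 6371.0 + 22738.675 = 29109.6750 km = 2.9109675e+07 m
v = sqrt(mu/r) = sqrt(3.986e14 / 2.9109675e+07) = 3700.4110 m/s = 3.7004 km/s

3.7004 km/s


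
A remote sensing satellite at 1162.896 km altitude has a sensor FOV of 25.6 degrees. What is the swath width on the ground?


FOV = 25.6 deg = 0.4468043 rad
swath = 2 * alt * tan(FOV/2) = 2 * 1162.896 * tan(0.2234021)
swath = 2 * 1162.896 * 0.2271944
swath = 528.4070 km

528.4070 km


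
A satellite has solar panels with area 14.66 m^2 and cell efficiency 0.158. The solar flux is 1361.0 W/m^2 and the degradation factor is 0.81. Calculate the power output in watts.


P = area * eta * S * degradation
P = 14.66 * 0.158 * 1361.0 * 0.81
P = 2553.4902 W

2553.4902 W
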